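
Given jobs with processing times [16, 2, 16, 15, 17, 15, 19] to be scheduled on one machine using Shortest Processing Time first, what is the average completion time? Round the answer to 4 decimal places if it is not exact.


Sort jobs by processing time (SPT order): [2, 15, 15, 16, 16, 17, 19]
Compute completion times sequentially:
  Job 1: processing = 2, completes at 2
  Job 2: processing = 15, completes at 17
  Job 3: processing = 15, completes at 32
  Job 4: processing = 16, completes at 48
  Job 5: processing = 16, completes at 64
  Job 6: processing = 17, completes at 81
  Job 7: processing = 19, completes at 100
Sum of completion times = 344
Average completion time = 344/7 = 49.1429

49.1429


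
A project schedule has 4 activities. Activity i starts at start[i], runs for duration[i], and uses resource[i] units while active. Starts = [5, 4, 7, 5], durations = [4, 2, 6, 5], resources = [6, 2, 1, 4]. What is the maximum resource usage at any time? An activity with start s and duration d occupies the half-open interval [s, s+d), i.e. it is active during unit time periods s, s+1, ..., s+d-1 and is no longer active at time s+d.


Each activity i is active on [start_i, start_i + duration_i).
Compute total resource usage per time slot:
  t=0: active resources = [], total = 0
  t=1: active resources = [], total = 0
  t=2: active resources = [], total = 0
  t=3: active resources = [], total = 0
  t=4: active resources = [2], total = 2
  t=5: active resources = [6, 2, 4], total = 12
  t=6: active resources = [6, 4], total = 10
  t=7: active resources = [6, 1, 4], total = 11
  t=8: active resources = [6, 1, 4], total = 11
  t=9: active resources = [1, 4], total = 5
  t=10: active resources = [1], total = 1
  t=11: active resources = [1], total = 1
  t=12: active resources = [1], total = 1
Peak resource demand = 12

12


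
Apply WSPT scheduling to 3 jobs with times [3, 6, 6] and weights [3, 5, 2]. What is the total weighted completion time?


Compute p/w ratios and sort ascending (WSPT): [(3, 3), (6, 5), (6, 2)]
Compute weighted completion times:
  Job (p=3,w=3): C=3, w*C=3*3=9
  Job (p=6,w=5): C=9, w*C=5*9=45
  Job (p=6,w=2): C=15, w*C=2*15=30
Total weighted completion time = 84

84


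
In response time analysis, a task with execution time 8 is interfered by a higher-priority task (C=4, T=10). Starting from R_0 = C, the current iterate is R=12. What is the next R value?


R_next = C + ceil(R_prev / T_hp) * C_hp
ceil(12 / 10) = ceil(1.2) = 2
Interference = 2 * 4 = 8
R_next = 8 + 8 = 16

16


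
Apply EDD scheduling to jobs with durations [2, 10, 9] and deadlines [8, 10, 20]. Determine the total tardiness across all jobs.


Sort by due date (EDD order): [(2, 8), (10, 10), (9, 20)]
Compute completion times and tardiness:
  Job 1: p=2, d=8, C=2, tardiness=max(0,2-8)=0
  Job 2: p=10, d=10, C=12, tardiness=max(0,12-10)=2
  Job 3: p=9, d=20, C=21, tardiness=max(0,21-20)=1
Total tardiness = 3

3


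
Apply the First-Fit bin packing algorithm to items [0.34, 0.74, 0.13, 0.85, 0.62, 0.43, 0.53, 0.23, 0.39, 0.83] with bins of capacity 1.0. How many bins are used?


Place items sequentially using First-Fit:
  Item 0.34 -> new Bin 1
  Item 0.74 -> new Bin 2
  Item 0.13 -> Bin 1 (now 0.47)
  Item 0.85 -> new Bin 3
  Item 0.62 -> new Bin 4
  Item 0.43 -> Bin 1 (now 0.9)
  Item 0.53 -> new Bin 5
  Item 0.23 -> Bin 2 (now 0.97)
  Item 0.39 -> Bin 5 (now 0.92)
  Item 0.83 -> new Bin 6
Total bins used = 6

6


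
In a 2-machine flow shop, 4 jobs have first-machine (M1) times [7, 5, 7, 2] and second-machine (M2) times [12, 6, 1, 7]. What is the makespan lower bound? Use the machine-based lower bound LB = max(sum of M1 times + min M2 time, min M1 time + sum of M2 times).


LB1 = sum(M1 times) + min(M2 times) = 21 + 1 = 22
LB2 = min(M1 times) + sum(M2 times) = 2 + 26 = 28
Lower bound = max(LB1, LB2) = max(22, 28) = 28

28


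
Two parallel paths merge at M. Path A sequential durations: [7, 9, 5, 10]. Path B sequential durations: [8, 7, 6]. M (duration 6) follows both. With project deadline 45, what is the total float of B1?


Forward pass: ES(B1) = sum of predecessors on chain B = 0
EF = ES + duration = 0 + 8 = 8
Backward pass: LF(M) = deadline = 45; LS(M) = 45 - 6 = 39
LF(B1) = LS(M) - sum(successors on chain B) = 39 - 13 = 26
LS = LF - duration = 26 - 8 = 18
Total float = LS - ES = 18 - 0 = 18

18


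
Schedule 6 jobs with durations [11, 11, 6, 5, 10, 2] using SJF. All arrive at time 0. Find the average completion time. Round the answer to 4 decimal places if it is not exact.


SJF order (ascending): [2, 5, 6, 10, 11, 11]
Completion times:
  Job 1: burst=2, C=2
  Job 2: burst=5, C=7
  Job 3: burst=6, C=13
  Job 4: burst=10, C=23
  Job 5: burst=11, C=34
  Job 6: burst=11, C=45
Average completion = 124/6 = 20.6667

20.6667


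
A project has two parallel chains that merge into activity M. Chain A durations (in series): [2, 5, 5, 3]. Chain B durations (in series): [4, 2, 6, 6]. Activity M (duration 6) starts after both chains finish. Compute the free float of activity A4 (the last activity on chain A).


ES(A4) = sum of predecessors on chain A = 12
EF(A4) = ES + duration = 12 + 3 = 15
Successor of A4 is M. ES(M) = max(sum(A), sum(B)) = max(15, 18) = 18
Free float = ES(successor) - EF(current) = 18 - 15 = 3

3


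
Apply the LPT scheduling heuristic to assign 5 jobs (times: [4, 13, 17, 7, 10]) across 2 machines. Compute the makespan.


Sort jobs in decreasing order (LPT): [17, 13, 10, 7, 4]
Assign each job to the least loaded machine:
  Machine 1: jobs [17, 7], load = 24
  Machine 2: jobs [13, 10, 4], load = 27
Makespan = max load = 27

27


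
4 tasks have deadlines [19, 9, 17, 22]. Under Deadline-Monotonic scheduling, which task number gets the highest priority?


Sort tasks by relative deadline (ascending):
  Task 2: deadline = 9
  Task 3: deadline = 17
  Task 1: deadline = 19
  Task 4: deadline = 22
Priority order (highest first): [2, 3, 1, 4]
Highest priority task = 2

2


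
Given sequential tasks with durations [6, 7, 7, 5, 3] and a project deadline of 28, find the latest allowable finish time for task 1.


LF(activity 1) = deadline - sum of successor durations
Successors: activities 2 through 5 with durations [7, 7, 5, 3]
Sum of successor durations = 22
LF = 28 - 22 = 6

6


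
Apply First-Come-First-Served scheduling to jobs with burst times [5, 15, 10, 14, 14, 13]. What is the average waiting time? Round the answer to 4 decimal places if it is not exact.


FCFS order (as given): [5, 15, 10, 14, 14, 13]
Waiting times:
  Job 1: wait = 0
  Job 2: wait = 5
  Job 3: wait = 20
  Job 4: wait = 30
  Job 5: wait = 44
  Job 6: wait = 58
Sum of waiting times = 157
Average waiting time = 157/6 = 26.1667

26.1667


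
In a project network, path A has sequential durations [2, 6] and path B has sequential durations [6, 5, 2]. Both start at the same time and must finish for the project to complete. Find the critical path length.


Path A total = 2 + 6 = 8
Path B total = 6 + 5 + 2 = 13
Critical path = longest path = max(8, 13) = 13

13


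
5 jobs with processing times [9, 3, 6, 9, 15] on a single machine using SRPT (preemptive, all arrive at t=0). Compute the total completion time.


Since all jobs arrive at t=0, SRPT equals SPT ordering.
SPT order: [3, 6, 9, 9, 15]
Completion times:
  Job 1: p=3, C=3
  Job 2: p=6, C=9
  Job 3: p=9, C=18
  Job 4: p=9, C=27
  Job 5: p=15, C=42
Total completion time = 3 + 9 + 18 + 27 + 42 = 99

99


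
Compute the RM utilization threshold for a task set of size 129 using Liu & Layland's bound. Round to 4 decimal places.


Compute 2^(1/129) = 1.0053876957
Subtract 1: 1.0053876957 - 1 = 0.0053876957
Multiply by n: 129 * 0.0053876957 = 0.6950127453
Round to 4 dp: 0.6950

0.6950


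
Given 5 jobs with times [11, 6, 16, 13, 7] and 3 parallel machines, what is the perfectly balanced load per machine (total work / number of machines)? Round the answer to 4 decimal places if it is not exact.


Total processing time = 11 + 6 + 16 + 13 + 7 = 53
Number of machines = 3
Ideal balanced load = 53 / 3 = 17.6667

17.6667


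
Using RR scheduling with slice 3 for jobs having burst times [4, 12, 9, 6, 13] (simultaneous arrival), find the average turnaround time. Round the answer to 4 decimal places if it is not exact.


Time quantum = 3
Execution trace:
  J1 runs 3 units, time = 3
  J2 runs 3 units, time = 6
  J3 runs 3 units, time = 9
  J4 runs 3 units, time = 12
  J5 runs 3 units, time = 15
  J1 runs 1 units, time = 16
  J2 runs 3 units, time = 19
  J3 runs 3 units, time = 22
  J4 runs 3 units, time = 25
  J5 runs 3 units, time = 28
  J2 runs 3 units, time = 31
  J3 runs 3 units, time = 34
  J5 runs 3 units, time = 37
  J2 runs 3 units, time = 40
  J5 runs 3 units, time = 43
  J5 runs 1 units, time = 44
Finish times: [16, 40, 34, 25, 44]
Average turnaround = 159/5 = 31.8

31.8


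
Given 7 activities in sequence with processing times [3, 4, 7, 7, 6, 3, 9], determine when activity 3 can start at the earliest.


Activity 3 starts after activities 1 through 2 complete.
Predecessor durations: [3, 4]
ES = 3 + 4 = 7

7


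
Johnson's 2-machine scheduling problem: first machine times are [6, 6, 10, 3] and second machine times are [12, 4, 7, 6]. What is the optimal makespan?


Apply Johnson's rule:
  Group 1 (a <= b): [(4, 3, 6), (1, 6, 12)]
  Group 2 (a > b): [(3, 10, 7), (2, 6, 4)]
Optimal job order: [4, 1, 3, 2]
Schedule:
  Job 4: M1 done at 3, M2 done at 9
  Job 1: M1 done at 9, M2 done at 21
  Job 3: M1 done at 19, M2 done at 28
  Job 2: M1 done at 25, M2 done at 32
Makespan = 32

32


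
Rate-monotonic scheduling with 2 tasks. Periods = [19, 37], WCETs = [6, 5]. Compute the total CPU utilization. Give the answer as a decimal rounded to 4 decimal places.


Compute individual utilizations (exact fractions):
  Task 1: C/T = 6/19 (approx. 0.3158)
  Task 2: C/T = 5/37 (approx. 0.1351)
Total utilization U = 6/19 + 5/37 = 317/703
Rounded to 4 decimal places: U = 0.4509
RM (Liu & Layland) bound for 2 tasks = 0.828427; compare with U = 317/703 (approx. 0.450925)
U <= bound, so schedulable by RM sufficient condition.

0.4509


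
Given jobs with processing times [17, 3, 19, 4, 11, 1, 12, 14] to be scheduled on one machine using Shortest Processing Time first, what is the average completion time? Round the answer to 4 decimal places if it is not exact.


Sort jobs by processing time (SPT order): [1, 3, 4, 11, 12, 14, 17, 19]
Compute completion times sequentially:
  Job 1: processing = 1, completes at 1
  Job 2: processing = 3, completes at 4
  Job 3: processing = 4, completes at 8
  Job 4: processing = 11, completes at 19
  Job 5: processing = 12, completes at 31
  Job 6: processing = 14, completes at 45
  Job 7: processing = 17, completes at 62
  Job 8: processing = 19, completes at 81
Sum of completion times = 251
Average completion time = 251/8 = 31.375

31.375


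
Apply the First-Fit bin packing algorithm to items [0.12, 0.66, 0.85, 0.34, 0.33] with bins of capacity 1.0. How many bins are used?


Place items sequentially using First-Fit:
  Item 0.12 -> new Bin 1
  Item 0.66 -> Bin 1 (now 0.78)
  Item 0.85 -> new Bin 2
  Item 0.34 -> new Bin 3
  Item 0.33 -> Bin 3 (now 0.67)
Total bins used = 3

3


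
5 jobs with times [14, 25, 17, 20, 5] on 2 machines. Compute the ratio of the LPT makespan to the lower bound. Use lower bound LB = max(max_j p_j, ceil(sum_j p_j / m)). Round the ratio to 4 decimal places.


LPT order: [25, 20, 17, 14, 5]
Machine loads after assignment: [39, 42]
LPT makespan = 42
Lower bound = max(max_job, ceil(total/2)) = max(25, 41) = 41
Ratio = 42 / 41 = 1.0244

1.0244


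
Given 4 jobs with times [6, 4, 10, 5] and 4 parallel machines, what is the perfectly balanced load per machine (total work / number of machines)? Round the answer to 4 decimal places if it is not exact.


Total processing time = 6 + 4 + 10 + 5 = 25
Number of machines = 4
Ideal balanced load = 25 / 4 = 6.25

6.25


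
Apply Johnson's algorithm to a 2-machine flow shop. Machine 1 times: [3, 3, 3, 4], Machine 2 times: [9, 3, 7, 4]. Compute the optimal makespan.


Apply Johnson's rule:
  Group 1 (a <= b): [(1, 3, 9), (2, 3, 3), (3, 3, 7), (4, 4, 4)]
  Group 2 (a > b): []
Optimal job order: [1, 2, 3, 4]
Schedule:
  Job 1: M1 done at 3, M2 done at 12
  Job 2: M1 done at 6, M2 done at 15
  Job 3: M1 done at 9, M2 done at 22
  Job 4: M1 done at 13, M2 done at 26
Makespan = 26

26


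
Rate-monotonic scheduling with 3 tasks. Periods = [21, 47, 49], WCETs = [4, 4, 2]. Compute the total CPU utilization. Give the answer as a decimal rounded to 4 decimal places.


Compute individual utilizations (exact fractions):
  Task 1: C/T = 4/21 (approx. 0.1905)
  Task 2: C/T = 4/47 (approx. 0.0851)
  Task 3: C/T = 2/49 (approx. 0.0408)
Total utilization U = 4/21 + 4/47 + 2/49 = 2186/6909
Rounded to 4 decimal places: U = 0.3164
RM (Liu & Layland) bound for 3 tasks = 0.779763; compare with U = 2186/6909 (approx. 0.316399)
U <= bound, so schedulable by RM sufficient condition.

0.3164


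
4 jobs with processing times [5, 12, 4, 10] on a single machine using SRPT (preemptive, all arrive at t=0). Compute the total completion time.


Since all jobs arrive at t=0, SRPT equals SPT ordering.
SPT order: [4, 5, 10, 12]
Completion times:
  Job 1: p=4, C=4
  Job 2: p=5, C=9
  Job 3: p=10, C=19
  Job 4: p=12, C=31
Total completion time = 4 + 9 + 19 + 31 = 63

63


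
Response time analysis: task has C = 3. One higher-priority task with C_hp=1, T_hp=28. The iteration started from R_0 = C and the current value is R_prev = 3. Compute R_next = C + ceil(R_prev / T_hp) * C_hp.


R_next = C + ceil(R_prev / T_hp) * C_hp
ceil(3 / 28) = ceil(0.1071) = 1
Interference = 1 * 1 = 1
R_next = 3 + 1 = 4

4


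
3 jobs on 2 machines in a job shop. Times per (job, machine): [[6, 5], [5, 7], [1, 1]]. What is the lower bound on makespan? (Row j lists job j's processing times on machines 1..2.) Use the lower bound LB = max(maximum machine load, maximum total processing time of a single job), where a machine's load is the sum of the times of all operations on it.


Machine loads:
  Machine 1: 6 + 5 + 1 = 12
  Machine 2: 5 + 7 + 1 = 13
Max machine load = 13
Job totals:
  Job 1: 11
  Job 2: 12
  Job 3: 2
Max job total = 12
Lower bound = max(13, 12) = 13

13


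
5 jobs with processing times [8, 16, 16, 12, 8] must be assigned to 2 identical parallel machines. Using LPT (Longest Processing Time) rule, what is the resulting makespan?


Sort jobs in decreasing order (LPT): [16, 16, 12, 8, 8]
Assign each job to the least loaded machine:
  Machine 1: jobs [16, 12], load = 28
  Machine 2: jobs [16, 8, 8], load = 32
Makespan = max load = 32

32


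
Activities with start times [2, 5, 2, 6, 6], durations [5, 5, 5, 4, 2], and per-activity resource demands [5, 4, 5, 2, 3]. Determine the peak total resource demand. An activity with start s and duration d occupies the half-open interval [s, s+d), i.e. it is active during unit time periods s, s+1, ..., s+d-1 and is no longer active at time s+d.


Each activity i is active on [start_i, start_i + duration_i).
Compute total resource usage per time slot:
  t=0: active resources = [], total = 0
  t=1: active resources = [], total = 0
  t=2: active resources = [5, 5], total = 10
  t=3: active resources = [5, 5], total = 10
  t=4: active resources = [5, 5], total = 10
  t=5: active resources = [5, 4, 5], total = 14
  t=6: active resources = [5, 4, 5, 2, 3], total = 19
  t=7: active resources = [4, 2, 3], total = 9
  t=8: active resources = [4, 2], total = 6
  t=9: active resources = [4, 2], total = 6
Peak resource demand = 19

19


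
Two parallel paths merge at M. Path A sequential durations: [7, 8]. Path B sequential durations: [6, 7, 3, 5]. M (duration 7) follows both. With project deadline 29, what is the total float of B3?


Forward pass: ES(B3) = sum of predecessors on chain B = 13
EF = ES + duration = 13 + 3 = 16
Backward pass: LF(M) = deadline = 29; LS(M) = 29 - 7 = 22
LF(B3) = LS(M) - sum(successors on chain B) = 22 - 5 = 17
LS = LF - duration = 17 - 3 = 14
Total float = LS - ES = 14 - 13 = 1

1


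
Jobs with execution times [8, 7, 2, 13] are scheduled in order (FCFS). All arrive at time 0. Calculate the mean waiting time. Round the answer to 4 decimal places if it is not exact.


FCFS order (as given): [8, 7, 2, 13]
Waiting times:
  Job 1: wait = 0
  Job 2: wait = 8
  Job 3: wait = 15
  Job 4: wait = 17
Sum of waiting times = 40
Average waiting time = 40/4 = 10.0

10.0


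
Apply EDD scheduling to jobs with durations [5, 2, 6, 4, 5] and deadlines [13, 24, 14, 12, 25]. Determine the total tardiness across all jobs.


Sort by due date (EDD order): [(4, 12), (5, 13), (6, 14), (2, 24), (5, 25)]
Compute completion times and tardiness:
  Job 1: p=4, d=12, C=4, tardiness=max(0,4-12)=0
  Job 2: p=5, d=13, C=9, tardiness=max(0,9-13)=0
  Job 3: p=6, d=14, C=15, tardiness=max(0,15-14)=1
  Job 4: p=2, d=24, C=17, tardiness=max(0,17-24)=0
  Job 5: p=5, d=25, C=22, tardiness=max(0,22-25)=0
Total tardiness = 1

1


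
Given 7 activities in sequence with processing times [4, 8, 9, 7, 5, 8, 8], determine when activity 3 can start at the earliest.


Activity 3 starts after activities 1 through 2 complete.
Predecessor durations: [4, 8]
ES = 4 + 8 = 12

12


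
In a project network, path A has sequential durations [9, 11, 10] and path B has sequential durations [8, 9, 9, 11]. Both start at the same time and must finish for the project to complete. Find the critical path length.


Path A total = 9 + 11 + 10 = 30
Path B total = 8 + 9 + 9 + 11 = 37
Critical path = longest path = max(30, 37) = 37

37


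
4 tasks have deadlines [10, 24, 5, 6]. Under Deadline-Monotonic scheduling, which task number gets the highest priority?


Sort tasks by relative deadline (ascending):
  Task 3: deadline = 5
  Task 4: deadline = 6
  Task 1: deadline = 10
  Task 2: deadline = 24
Priority order (highest first): [3, 4, 1, 2]
Highest priority task = 3

3


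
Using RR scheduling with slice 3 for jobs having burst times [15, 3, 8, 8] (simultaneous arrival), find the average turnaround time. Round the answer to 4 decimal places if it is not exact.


Time quantum = 3
Execution trace:
  J1 runs 3 units, time = 3
  J2 runs 3 units, time = 6
  J3 runs 3 units, time = 9
  J4 runs 3 units, time = 12
  J1 runs 3 units, time = 15
  J3 runs 3 units, time = 18
  J4 runs 3 units, time = 21
  J1 runs 3 units, time = 24
  J3 runs 2 units, time = 26
  J4 runs 2 units, time = 28
  J1 runs 3 units, time = 31
  J1 runs 3 units, time = 34
Finish times: [34, 6, 26, 28]
Average turnaround = 94/4 = 23.5

23.5


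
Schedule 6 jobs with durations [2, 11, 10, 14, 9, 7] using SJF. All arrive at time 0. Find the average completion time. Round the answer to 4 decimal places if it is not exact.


SJF order (ascending): [2, 7, 9, 10, 11, 14]
Completion times:
  Job 1: burst=2, C=2
  Job 2: burst=7, C=9
  Job 3: burst=9, C=18
  Job 4: burst=10, C=28
  Job 5: burst=11, C=39
  Job 6: burst=14, C=53
Average completion = 149/6 = 24.8333

24.8333


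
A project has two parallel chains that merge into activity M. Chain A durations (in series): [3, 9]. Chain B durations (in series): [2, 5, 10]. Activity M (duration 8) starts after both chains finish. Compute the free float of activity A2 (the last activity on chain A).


ES(A2) = sum of predecessors on chain A = 3
EF(A2) = ES + duration = 3 + 9 = 12
Successor of A2 is M. ES(M) = max(sum(A), sum(B)) = max(12, 17) = 17
Free float = ES(successor) - EF(current) = 17 - 12 = 5

5


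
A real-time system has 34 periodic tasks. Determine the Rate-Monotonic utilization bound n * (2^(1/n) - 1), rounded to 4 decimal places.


Compute 2^(1/34) = 1.0205959096
Subtract 1: 1.0205959096 - 1 = 0.0205959096
Multiply by n: 34 * 0.0205959096 = 0.7002609264
Round to 4 dp: 0.7003

0.7003


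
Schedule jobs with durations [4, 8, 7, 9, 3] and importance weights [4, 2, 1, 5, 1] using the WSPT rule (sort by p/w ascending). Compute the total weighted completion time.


Compute p/w ratios and sort ascending (WSPT): [(4, 4), (9, 5), (3, 1), (8, 2), (7, 1)]
Compute weighted completion times:
  Job (p=4,w=4): C=4, w*C=4*4=16
  Job (p=9,w=5): C=13, w*C=5*13=65
  Job (p=3,w=1): C=16, w*C=1*16=16
  Job (p=8,w=2): C=24, w*C=2*24=48
  Job (p=7,w=1): C=31, w*C=1*31=31
Total weighted completion time = 176

176


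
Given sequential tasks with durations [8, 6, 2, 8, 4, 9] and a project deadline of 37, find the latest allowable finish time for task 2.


LF(activity 2) = deadline - sum of successor durations
Successors: activities 3 through 6 with durations [2, 8, 4, 9]
Sum of successor durations = 23
LF = 37 - 23 = 14

14


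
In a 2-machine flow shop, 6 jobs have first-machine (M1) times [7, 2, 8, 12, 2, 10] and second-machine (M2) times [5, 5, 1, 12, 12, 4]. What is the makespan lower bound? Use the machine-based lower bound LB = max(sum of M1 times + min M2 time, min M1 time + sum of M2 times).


LB1 = sum(M1 times) + min(M2 times) = 41 + 1 = 42
LB2 = min(M1 times) + sum(M2 times) = 2 + 39 = 41
Lower bound = max(LB1, LB2) = max(42, 41) = 42

42


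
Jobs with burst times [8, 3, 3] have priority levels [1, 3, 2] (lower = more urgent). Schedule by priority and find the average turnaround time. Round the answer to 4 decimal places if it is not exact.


Sort by priority (ascending = highest first):
Order: [(1, 8), (2, 3), (3, 3)]
Completion times:
  Priority 1, burst=8, C=8
  Priority 2, burst=3, C=11
  Priority 3, burst=3, C=14
Average turnaround = 33/3 = 11.0

11.0


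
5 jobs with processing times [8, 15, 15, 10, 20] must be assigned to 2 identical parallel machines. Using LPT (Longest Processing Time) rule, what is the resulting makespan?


Sort jobs in decreasing order (LPT): [20, 15, 15, 10, 8]
Assign each job to the least loaded machine:
  Machine 1: jobs [20, 10, 8], load = 38
  Machine 2: jobs [15, 15], load = 30
Makespan = max load = 38

38


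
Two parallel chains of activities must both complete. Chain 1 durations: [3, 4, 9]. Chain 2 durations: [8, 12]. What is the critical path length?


Path A total = 3 + 4 + 9 = 16
Path B total = 8 + 12 = 20
Critical path = longest path = max(16, 20) = 20

20


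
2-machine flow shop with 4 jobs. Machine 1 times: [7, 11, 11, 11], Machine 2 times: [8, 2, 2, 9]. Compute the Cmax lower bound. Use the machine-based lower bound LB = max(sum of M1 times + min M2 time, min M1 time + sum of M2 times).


LB1 = sum(M1 times) + min(M2 times) = 40 + 2 = 42
LB2 = min(M1 times) + sum(M2 times) = 7 + 21 = 28
Lower bound = max(LB1, LB2) = max(42, 28) = 42

42


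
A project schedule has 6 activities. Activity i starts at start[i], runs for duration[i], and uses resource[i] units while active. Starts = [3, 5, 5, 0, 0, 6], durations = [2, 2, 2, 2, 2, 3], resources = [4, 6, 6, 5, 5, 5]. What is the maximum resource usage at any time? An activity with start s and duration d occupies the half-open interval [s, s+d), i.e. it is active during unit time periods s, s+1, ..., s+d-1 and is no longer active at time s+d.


Each activity i is active on [start_i, start_i + duration_i).
Compute total resource usage per time slot:
  t=0: active resources = [5, 5], total = 10
  t=1: active resources = [5, 5], total = 10
  t=2: active resources = [], total = 0
  t=3: active resources = [4], total = 4
  t=4: active resources = [4], total = 4
  t=5: active resources = [6, 6], total = 12
  t=6: active resources = [6, 6, 5], total = 17
  t=7: active resources = [5], total = 5
  t=8: active resources = [5], total = 5
Peak resource demand = 17

17


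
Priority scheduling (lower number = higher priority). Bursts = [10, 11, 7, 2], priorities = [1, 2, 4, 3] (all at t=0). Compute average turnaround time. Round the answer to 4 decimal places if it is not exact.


Sort by priority (ascending = highest first):
Order: [(1, 10), (2, 11), (3, 2), (4, 7)]
Completion times:
  Priority 1, burst=10, C=10
  Priority 2, burst=11, C=21
  Priority 3, burst=2, C=23
  Priority 4, burst=7, C=30
Average turnaround = 84/4 = 21.0

21.0


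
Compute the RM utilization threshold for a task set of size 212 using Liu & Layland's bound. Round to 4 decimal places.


Compute 2^(1/212) = 1.0032749130
Subtract 1: 1.0032749130 - 1 = 0.0032749130
Multiply by n: 212 * 0.0032749130 = 0.6942815560
Round to 4 dp: 0.6943

0.6943


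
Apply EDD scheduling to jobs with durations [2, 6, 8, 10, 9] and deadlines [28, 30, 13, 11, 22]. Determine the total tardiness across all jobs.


Sort by due date (EDD order): [(10, 11), (8, 13), (9, 22), (2, 28), (6, 30)]
Compute completion times and tardiness:
  Job 1: p=10, d=11, C=10, tardiness=max(0,10-11)=0
  Job 2: p=8, d=13, C=18, tardiness=max(0,18-13)=5
  Job 3: p=9, d=22, C=27, tardiness=max(0,27-22)=5
  Job 4: p=2, d=28, C=29, tardiness=max(0,29-28)=1
  Job 5: p=6, d=30, C=35, tardiness=max(0,35-30)=5
Total tardiness = 16

16


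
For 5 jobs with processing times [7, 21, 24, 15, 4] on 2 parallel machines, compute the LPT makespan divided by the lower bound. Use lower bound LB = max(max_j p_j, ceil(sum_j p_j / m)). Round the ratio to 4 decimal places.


LPT order: [24, 21, 15, 7, 4]
Machine loads after assignment: [35, 36]
LPT makespan = 36
Lower bound = max(max_job, ceil(total/2)) = max(24, 36) = 36
Ratio = 36 / 36 = 1.0

1.0


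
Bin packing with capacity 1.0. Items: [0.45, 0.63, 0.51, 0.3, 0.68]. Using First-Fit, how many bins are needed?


Place items sequentially using First-Fit:
  Item 0.45 -> new Bin 1
  Item 0.63 -> new Bin 2
  Item 0.51 -> Bin 1 (now 0.96)
  Item 0.3 -> Bin 2 (now 0.93)
  Item 0.68 -> new Bin 3
Total bins used = 3

3


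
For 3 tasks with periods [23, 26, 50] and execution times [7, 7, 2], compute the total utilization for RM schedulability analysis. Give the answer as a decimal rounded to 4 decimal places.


Compute individual utilizations (exact fractions):
  Task 1: C/T = 7/23 (approx. 0.3043)
  Task 2: C/T = 7/26 (approx. 0.2692)
  Task 3: C/T = 2/50 = 1/25 (approx. 0.04)
Total utilization U = 7/23 + 7/26 + 1/25 = 9173/14950
Rounded to 4 decimal places: U = 0.6136
RM (Liu & Layland) bound for 3 tasks = 0.779763; compare with U = 9173/14950 (approx. 0.613579)
U <= bound, so schedulable by RM sufficient condition.

0.6136


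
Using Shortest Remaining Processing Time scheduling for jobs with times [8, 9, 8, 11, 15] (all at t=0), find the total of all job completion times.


Since all jobs arrive at t=0, SRPT equals SPT ordering.
SPT order: [8, 8, 9, 11, 15]
Completion times:
  Job 1: p=8, C=8
  Job 2: p=8, C=16
  Job 3: p=9, C=25
  Job 4: p=11, C=36
  Job 5: p=15, C=51
Total completion time = 8 + 16 + 25 + 36 + 51 = 136

136


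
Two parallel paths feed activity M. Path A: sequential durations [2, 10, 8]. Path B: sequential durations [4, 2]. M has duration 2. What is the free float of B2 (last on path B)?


ES(B2) = sum of predecessors on chain B = 4
EF(B2) = ES + duration = 4 + 2 = 6
Successor of B2 is M. ES(M) = max(sum(A), sum(B)) = max(20, 6) = 20
Free float = ES(successor) - EF(current) = 20 - 6 = 14

14


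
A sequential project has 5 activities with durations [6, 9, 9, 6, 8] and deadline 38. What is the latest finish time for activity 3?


LF(activity 3) = deadline - sum of successor durations
Successors: activities 4 through 5 with durations [6, 8]
Sum of successor durations = 14
LF = 38 - 14 = 24

24


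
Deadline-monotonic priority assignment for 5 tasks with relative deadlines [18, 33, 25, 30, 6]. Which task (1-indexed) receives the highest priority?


Sort tasks by relative deadline (ascending):
  Task 5: deadline = 6
  Task 1: deadline = 18
  Task 3: deadline = 25
  Task 4: deadline = 30
  Task 2: deadline = 33
Priority order (highest first): [5, 1, 3, 4, 2]
Highest priority task = 5

5


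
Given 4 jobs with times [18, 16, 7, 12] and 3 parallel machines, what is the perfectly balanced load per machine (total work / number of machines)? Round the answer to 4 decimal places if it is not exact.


Total processing time = 18 + 16 + 7 + 12 = 53
Number of machines = 3
Ideal balanced load = 53 / 3 = 17.6667

17.6667


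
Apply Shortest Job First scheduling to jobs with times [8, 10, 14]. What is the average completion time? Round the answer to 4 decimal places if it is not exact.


SJF order (ascending): [8, 10, 14]
Completion times:
  Job 1: burst=8, C=8
  Job 2: burst=10, C=18
  Job 3: burst=14, C=32
Average completion = 58/3 = 19.3333

19.3333


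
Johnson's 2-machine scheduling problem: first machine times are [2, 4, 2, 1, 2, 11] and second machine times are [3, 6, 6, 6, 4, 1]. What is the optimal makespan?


Apply Johnson's rule:
  Group 1 (a <= b): [(4, 1, 6), (1, 2, 3), (3, 2, 6), (5, 2, 4), (2, 4, 6)]
  Group 2 (a > b): [(6, 11, 1)]
Optimal job order: [4, 1, 3, 5, 2, 6]
Schedule:
  Job 4: M1 done at 1, M2 done at 7
  Job 1: M1 done at 3, M2 done at 10
  Job 3: M1 done at 5, M2 done at 16
  Job 5: M1 done at 7, M2 done at 20
  Job 2: M1 done at 11, M2 done at 26
  Job 6: M1 done at 22, M2 done at 27
Makespan = 27

27


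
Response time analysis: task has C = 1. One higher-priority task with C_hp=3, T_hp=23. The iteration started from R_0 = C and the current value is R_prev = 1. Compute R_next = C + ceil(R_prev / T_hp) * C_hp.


R_next = C + ceil(R_prev / T_hp) * C_hp
ceil(1 / 23) = ceil(0.0435) = 1
Interference = 1 * 3 = 3
R_next = 1 + 3 = 4

4


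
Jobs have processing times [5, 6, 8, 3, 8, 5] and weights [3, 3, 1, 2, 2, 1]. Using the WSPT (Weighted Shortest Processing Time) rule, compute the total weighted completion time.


Compute p/w ratios and sort ascending (WSPT): [(3, 2), (5, 3), (6, 3), (8, 2), (5, 1), (8, 1)]
Compute weighted completion times:
  Job (p=3,w=2): C=3, w*C=2*3=6
  Job (p=5,w=3): C=8, w*C=3*8=24
  Job (p=6,w=3): C=14, w*C=3*14=42
  Job (p=8,w=2): C=22, w*C=2*22=44
  Job (p=5,w=1): C=27, w*C=1*27=27
  Job (p=8,w=1): C=35, w*C=1*35=35
Total weighted completion time = 178

178


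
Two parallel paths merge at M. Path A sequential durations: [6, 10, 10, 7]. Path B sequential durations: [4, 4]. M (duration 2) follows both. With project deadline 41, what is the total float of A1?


Forward pass: ES(A1) = sum of predecessors on chain A = 0
EF = ES + duration = 0 + 6 = 6
Backward pass: LF(M) = deadline = 41; LS(M) = 41 - 2 = 39
LF(A1) = LS(M) - sum(successors on chain A) = 39 - 27 = 12
LS = LF - duration = 12 - 6 = 6
Total float = LS - ES = 6 - 0 = 6

6


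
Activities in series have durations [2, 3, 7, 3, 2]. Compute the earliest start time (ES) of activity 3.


Activity 3 starts after activities 1 through 2 complete.
Predecessor durations: [2, 3]
ES = 2 + 3 = 5

5


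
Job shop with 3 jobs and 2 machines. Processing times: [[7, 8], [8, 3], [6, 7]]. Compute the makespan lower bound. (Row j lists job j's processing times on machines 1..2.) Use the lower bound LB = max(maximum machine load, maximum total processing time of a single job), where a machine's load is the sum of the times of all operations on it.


Machine loads:
  Machine 1: 7 + 8 + 6 = 21
  Machine 2: 8 + 3 + 7 = 18
Max machine load = 21
Job totals:
  Job 1: 15
  Job 2: 11
  Job 3: 13
Max job total = 15
Lower bound = max(21, 15) = 21

21


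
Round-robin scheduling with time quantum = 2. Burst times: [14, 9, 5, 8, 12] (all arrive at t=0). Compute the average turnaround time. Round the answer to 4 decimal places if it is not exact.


Time quantum = 2
Execution trace:
  J1 runs 2 units, time = 2
  J2 runs 2 units, time = 4
  J3 runs 2 units, time = 6
  J4 runs 2 units, time = 8
  J5 runs 2 units, time = 10
  J1 runs 2 units, time = 12
  J2 runs 2 units, time = 14
  J3 runs 2 units, time = 16
  J4 runs 2 units, time = 18
  J5 runs 2 units, time = 20
  J1 runs 2 units, time = 22
  J2 runs 2 units, time = 24
  J3 runs 1 units, time = 25
  J4 runs 2 units, time = 27
  J5 runs 2 units, time = 29
  J1 runs 2 units, time = 31
  J2 runs 2 units, time = 33
  J4 runs 2 units, time = 35
  J5 runs 2 units, time = 37
  J1 runs 2 units, time = 39
  J2 runs 1 units, time = 40
  J5 runs 2 units, time = 42
  J1 runs 2 units, time = 44
  J5 runs 2 units, time = 46
  J1 runs 2 units, time = 48
Finish times: [48, 40, 25, 35, 46]
Average turnaround = 194/5 = 38.8

38.8


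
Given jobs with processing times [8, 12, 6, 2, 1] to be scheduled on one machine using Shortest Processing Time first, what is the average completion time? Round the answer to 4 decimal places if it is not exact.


Sort jobs by processing time (SPT order): [1, 2, 6, 8, 12]
Compute completion times sequentially:
  Job 1: processing = 1, completes at 1
  Job 2: processing = 2, completes at 3
  Job 3: processing = 6, completes at 9
  Job 4: processing = 8, completes at 17
  Job 5: processing = 12, completes at 29
Sum of completion times = 59
Average completion time = 59/5 = 11.8

11.8


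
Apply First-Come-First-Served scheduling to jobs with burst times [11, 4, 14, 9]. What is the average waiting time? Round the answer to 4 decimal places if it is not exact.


FCFS order (as given): [11, 4, 14, 9]
Waiting times:
  Job 1: wait = 0
  Job 2: wait = 11
  Job 3: wait = 15
  Job 4: wait = 29
Sum of waiting times = 55
Average waiting time = 55/4 = 13.75

13.75


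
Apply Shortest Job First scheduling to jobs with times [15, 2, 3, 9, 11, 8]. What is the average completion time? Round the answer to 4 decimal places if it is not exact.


SJF order (ascending): [2, 3, 8, 9, 11, 15]
Completion times:
  Job 1: burst=2, C=2
  Job 2: burst=3, C=5
  Job 3: burst=8, C=13
  Job 4: burst=9, C=22
  Job 5: burst=11, C=33
  Job 6: burst=15, C=48
Average completion = 123/6 = 20.5

20.5


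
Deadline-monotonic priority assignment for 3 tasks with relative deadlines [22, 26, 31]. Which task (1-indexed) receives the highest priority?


Sort tasks by relative deadline (ascending):
  Task 1: deadline = 22
  Task 2: deadline = 26
  Task 3: deadline = 31
Priority order (highest first): [1, 2, 3]
Highest priority task = 1

1


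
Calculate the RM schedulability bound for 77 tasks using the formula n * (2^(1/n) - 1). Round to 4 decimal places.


Compute 2^(1/77) = 1.0090425505
Subtract 1: 1.0090425505 - 1 = 0.0090425505
Multiply by n: 77 * 0.0090425505 = 0.6962763885
Round to 4 dp: 0.6963

0.6963


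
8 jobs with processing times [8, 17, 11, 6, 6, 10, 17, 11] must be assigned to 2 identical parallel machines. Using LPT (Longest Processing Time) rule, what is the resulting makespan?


Sort jobs in decreasing order (LPT): [17, 17, 11, 11, 10, 8, 6, 6]
Assign each job to the least loaded machine:
  Machine 1: jobs [17, 11, 10, 6], load = 44
  Machine 2: jobs [17, 11, 8, 6], load = 42
Makespan = max load = 44

44


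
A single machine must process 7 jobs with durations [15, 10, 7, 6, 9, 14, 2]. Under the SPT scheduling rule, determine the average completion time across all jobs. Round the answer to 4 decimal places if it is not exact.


Sort jobs by processing time (SPT order): [2, 6, 7, 9, 10, 14, 15]
Compute completion times sequentially:
  Job 1: processing = 2, completes at 2
  Job 2: processing = 6, completes at 8
  Job 3: processing = 7, completes at 15
  Job 4: processing = 9, completes at 24
  Job 5: processing = 10, completes at 34
  Job 6: processing = 14, completes at 48
  Job 7: processing = 15, completes at 63
Sum of completion times = 194
Average completion time = 194/7 = 27.7143

27.7143


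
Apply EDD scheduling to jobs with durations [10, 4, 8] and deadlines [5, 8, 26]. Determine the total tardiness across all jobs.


Sort by due date (EDD order): [(10, 5), (4, 8), (8, 26)]
Compute completion times and tardiness:
  Job 1: p=10, d=5, C=10, tardiness=max(0,10-5)=5
  Job 2: p=4, d=8, C=14, tardiness=max(0,14-8)=6
  Job 3: p=8, d=26, C=22, tardiness=max(0,22-26)=0
Total tardiness = 11

11


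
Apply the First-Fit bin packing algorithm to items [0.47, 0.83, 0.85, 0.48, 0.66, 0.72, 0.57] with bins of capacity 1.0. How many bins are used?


Place items sequentially using First-Fit:
  Item 0.47 -> new Bin 1
  Item 0.83 -> new Bin 2
  Item 0.85 -> new Bin 3
  Item 0.48 -> Bin 1 (now 0.95)
  Item 0.66 -> new Bin 4
  Item 0.72 -> new Bin 5
  Item 0.57 -> new Bin 6
Total bins used = 6

6


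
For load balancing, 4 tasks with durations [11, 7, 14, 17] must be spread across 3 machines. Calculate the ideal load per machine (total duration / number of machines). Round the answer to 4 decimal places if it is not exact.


Total processing time = 11 + 7 + 14 + 17 = 49
Number of machines = 3
Ideal balanced load = 49 / 3 = 16.3333

16.3333


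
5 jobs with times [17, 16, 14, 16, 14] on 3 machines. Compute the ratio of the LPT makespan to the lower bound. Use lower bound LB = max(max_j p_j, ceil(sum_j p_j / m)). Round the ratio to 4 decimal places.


LPT order: [17, 16, 16, 14, 14]
Machine loads after assignment: [17, 30, 30]
LPT makespan = 30
Lower bound = max(max_job, ceil(total/3)) = max(17, 26) = 26
Ratio = 30 / 26 = 1.1538

1.1538


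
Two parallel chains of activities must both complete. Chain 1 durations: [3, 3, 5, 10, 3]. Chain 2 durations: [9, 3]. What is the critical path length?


Path A total = 3 + 3 + 5 + 10 + 3 = 24
Path B total = 9 + 3 = 12
Critical path = longest path = max(24, 12) = 24

24


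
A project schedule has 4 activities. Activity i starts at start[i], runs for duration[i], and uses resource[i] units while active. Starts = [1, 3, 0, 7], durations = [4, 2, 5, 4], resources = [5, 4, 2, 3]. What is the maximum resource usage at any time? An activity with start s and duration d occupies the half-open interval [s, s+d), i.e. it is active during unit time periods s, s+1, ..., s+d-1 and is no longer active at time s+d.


Each activity i is active on [start_i, start_i + duration_i).
Compute total resource usage per time slot:
  t=0: active resources = [2], total = 2
  t=1: active resources = [5, 2], total = 7
  t=2: active resources = [5, 2], total = 7
  t=3: active resources = [5, 4, 2], total = 11
  t=4: active resources = [5, 4, 2], total = 11
  t=5: active resources = [], total = 0
  t=6: active resources = [], total = 0
  t=7: active resources = [3], total = 3
  t=8: active resources = [3], total = 3
  t=9: active resources = [3], total = 3
  t=10: active resources = [3], total = 3
Peak resource demand = 11

11


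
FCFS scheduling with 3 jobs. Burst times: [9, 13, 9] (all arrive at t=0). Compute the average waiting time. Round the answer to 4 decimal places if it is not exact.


FCFS order (as given): [9, 13, 9]
Waiting times:
  Job 1: wait = 0
  Job 2: wait = 9
  Job 3: wait = 22
Sum of waiting times = 31
Average waiting time = 31/3 = 10.3333

10.3333


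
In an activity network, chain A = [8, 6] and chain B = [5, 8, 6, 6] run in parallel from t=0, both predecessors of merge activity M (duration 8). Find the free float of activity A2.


ES(A2) = sum of predecessors on chain A = 8
EF(A2) = ES + duration = 8 + 6 = 14
Successor of A2 is M. ES(M) = max(sum(A), sum(B)) = max(14, 25) = 25
Free float = ES(successor) - EF(current) = 25 - 14 = 11

11


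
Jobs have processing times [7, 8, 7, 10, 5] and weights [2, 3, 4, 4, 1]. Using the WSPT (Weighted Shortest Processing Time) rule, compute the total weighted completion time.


Compute p/w ratios and sort ascending (WSPT): [(7, 4), (10, 4), (8, 3), (7, 2), (5, 1)]
Compute weighted completion times:
  Job (p=7,w=4): C=7, w*C=4*7=28
  Job (p=10,w=4): C=17, w*C=4*17=68
  Job (p=8,w=3): C=25, w*C=3*25=75
  Job (p=7,w=2): C=32, w*C=2*32=64
  Job (p=5,w=1): C=37, w*C=1*37=37
Total weighted completion time = 272

272


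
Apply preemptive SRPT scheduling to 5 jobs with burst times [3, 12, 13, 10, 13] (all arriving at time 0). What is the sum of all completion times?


Since all jobs arrive at t=0, SRPT equals SPT ordering.
SPT order: [3, 10, 12, 13, 13]
Completion times:
  Job 1: p=3, C=3
  Job 2: p=10, C=13
  Job 3: p=12, C=25
  Job 4: p=13, C=38
  Job 5: p=13, C=51
Total completion time = 3 + 13 + 25 + 38 + 51 = 130

130


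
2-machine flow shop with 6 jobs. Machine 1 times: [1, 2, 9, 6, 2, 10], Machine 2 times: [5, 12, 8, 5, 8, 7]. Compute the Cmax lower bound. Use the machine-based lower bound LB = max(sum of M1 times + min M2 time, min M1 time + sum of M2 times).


LB1 = sum(M1 times) + min(M2 times) = 30 + 5 = 35
LB2 = min(M1 times) + sum(M2 times) = 1 + 45 = 46
Lower bound = max(LB1, LB2) = max(35, 46) = 46

46
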